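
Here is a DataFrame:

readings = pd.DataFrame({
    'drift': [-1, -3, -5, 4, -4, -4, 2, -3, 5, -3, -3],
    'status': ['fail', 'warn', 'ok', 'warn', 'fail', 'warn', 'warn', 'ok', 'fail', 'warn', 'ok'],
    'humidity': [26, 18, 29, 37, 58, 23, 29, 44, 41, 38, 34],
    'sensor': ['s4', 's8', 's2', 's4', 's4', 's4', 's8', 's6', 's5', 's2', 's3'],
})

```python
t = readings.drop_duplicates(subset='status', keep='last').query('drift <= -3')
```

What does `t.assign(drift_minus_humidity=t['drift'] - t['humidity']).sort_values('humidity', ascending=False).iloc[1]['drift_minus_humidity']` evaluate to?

-37

drop duplicate status (keep=last):
    drift status  humidity sensor
8       5   fail        41     s5
9      -3   warn        38     s2
10     -3     ok        34     s3
filter rows where drift <= -3:
    drift status  humidity sensor
9      -3   warn        38     s2
10     -3     ok        34     s3
add column drift_minus_humidity = t['drift'] - t['humidity']:
    drift status  humidity sensor  drift_minus_humidity
9      -3   warn        38     s2                   -41
10     -3     ok        34     s3                   -37
sort by humidity descending:
    drift status  humidity sensor  drift_minus_humidity
9      -3   warn        38     s2                   -41
10     -3     ok        34     s3                   -37
Reading off the value at position 1, column 'drift_minus_humidity', we get -37.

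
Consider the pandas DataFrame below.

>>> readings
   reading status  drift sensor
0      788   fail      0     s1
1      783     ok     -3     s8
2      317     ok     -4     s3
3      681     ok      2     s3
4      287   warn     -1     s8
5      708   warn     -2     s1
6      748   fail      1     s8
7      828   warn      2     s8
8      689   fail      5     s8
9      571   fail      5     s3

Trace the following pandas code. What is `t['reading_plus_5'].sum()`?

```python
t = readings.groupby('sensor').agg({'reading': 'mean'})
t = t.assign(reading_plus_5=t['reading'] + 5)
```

group by sensor, mean of reading:
        reading
sensor         
s1        748.0
s3        523.0
s8        667.0
add column reading_plus_5 = t['reading'] + 5:
        reading  reading_plus_5
sensor                         
s1        748.0           753.0
s3        523.0           528.0
s8        667.0           672.0
Hence 1953.0.

1953.0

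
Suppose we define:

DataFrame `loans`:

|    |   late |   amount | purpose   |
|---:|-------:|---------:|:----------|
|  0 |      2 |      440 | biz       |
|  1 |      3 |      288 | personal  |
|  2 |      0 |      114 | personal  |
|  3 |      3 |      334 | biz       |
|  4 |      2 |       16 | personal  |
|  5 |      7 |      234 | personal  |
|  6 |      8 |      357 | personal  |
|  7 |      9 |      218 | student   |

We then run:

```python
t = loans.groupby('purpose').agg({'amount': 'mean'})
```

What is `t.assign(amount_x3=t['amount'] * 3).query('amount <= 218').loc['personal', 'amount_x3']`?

group by purpose, mean of amount:
          amount
purpose         
biz        387.0
personal   201.8
student    218.0
add column amount_x3 = t['amount'] * 3:
          amount  amount_x3
purpose                    
biz        387.0     1161.0
personal   201.8      605.4
student    218.0      654.0
filter rows where amount <= 218:
          amount  amount_x3
purpose                    
personal   201.8      605.4
student    218.0      654.0
Then the value at row 'personal', column 'amount_x3': 605.4

605.4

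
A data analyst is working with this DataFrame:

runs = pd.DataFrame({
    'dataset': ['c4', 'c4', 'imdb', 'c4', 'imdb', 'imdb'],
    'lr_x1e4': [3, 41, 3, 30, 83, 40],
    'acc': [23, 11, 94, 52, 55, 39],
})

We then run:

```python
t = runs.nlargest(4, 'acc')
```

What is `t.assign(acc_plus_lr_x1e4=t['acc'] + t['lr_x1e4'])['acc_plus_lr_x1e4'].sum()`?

396

take 4 rows with largest acc:
  dataset  lr_x1e4  acc
2    imdb        3   94
4    imdb       83   55
3      c4       30   52
5    imdb       40   39
add column acc_plus_lr_x1e4 = t['acc'] + t['lr_x1e4']:
  dataset  lr_x1e4  acc  acc_plus_lr_x1e4
2    imdb        3   94                97
4    imdb       83   55               138
3      c4       30   52                82
5    imdb       40   39                79
Reading off the sum of column 'acc_plus_lr_x1e4', we get 396.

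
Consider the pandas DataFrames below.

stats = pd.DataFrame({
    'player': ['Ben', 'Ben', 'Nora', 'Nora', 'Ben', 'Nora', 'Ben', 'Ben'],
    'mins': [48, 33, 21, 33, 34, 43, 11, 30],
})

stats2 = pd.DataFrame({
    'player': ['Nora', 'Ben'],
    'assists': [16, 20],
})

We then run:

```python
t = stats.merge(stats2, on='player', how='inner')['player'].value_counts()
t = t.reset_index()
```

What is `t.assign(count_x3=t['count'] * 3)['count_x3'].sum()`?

24

merge on 'player' (how='inner') → 8 rows:
  player  mins  assists
0    Ben    48       20
1    Ben    33       20
2   Nora    21       16
3   Nora    33       16
4    Ben    34       20
5   Nora    43       16
6    Ben    11       20
7    Ben    30       20
value_counts of player:
player
Ben     5
Nora    3
Name: count, dtype: int64
reset_index():
  player  count
0    Ben      5
1   Nora      3
add column count_x3 = t['count'] * 3:
  player  count  count_x3
0    Ben      5        15
1   Nora      3         9
Reading off the sum of column 'count_x3', we get 24.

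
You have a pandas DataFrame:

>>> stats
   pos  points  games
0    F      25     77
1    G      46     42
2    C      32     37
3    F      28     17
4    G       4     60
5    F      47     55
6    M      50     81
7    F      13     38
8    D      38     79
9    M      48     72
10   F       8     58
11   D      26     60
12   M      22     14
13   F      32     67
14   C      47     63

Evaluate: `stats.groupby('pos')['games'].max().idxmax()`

group by pos, max of games:
pos
C    63
D    79
F    77
G    60
M    81
Name: games, dtype: int64

M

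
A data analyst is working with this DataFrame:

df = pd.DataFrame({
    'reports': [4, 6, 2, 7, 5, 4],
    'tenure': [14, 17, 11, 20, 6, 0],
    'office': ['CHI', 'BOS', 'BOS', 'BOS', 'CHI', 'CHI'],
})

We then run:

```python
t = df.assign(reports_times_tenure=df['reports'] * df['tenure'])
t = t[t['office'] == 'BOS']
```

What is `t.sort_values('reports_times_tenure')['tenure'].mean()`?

16.0

add column reports_times_tenure = df['reports'] * df['tenure']:
   reports  tenure office  reports_times_tenure
0        4      14    CHI                    56
1        6      17    BOS                   102
2        2      11    BOS                    22
3        7      20    BOS                   140
4        5       6    CHI                    30
5        4       0    CHI                     0
filter rows where office == 'BOS':
   reports  tenure office  reports_times_tenure
1        6      17    BOS                   102
2        2      11    BOS                    22
3        7      20    BOS                   140
sort by reports_times_tenure:
   reports  tenure office  reports_times_tenure
2        2      11    BOS                    22
1        6      17    BOS                   102
3        7      20    BOS                   140
mean of column 'tenure' → 16.0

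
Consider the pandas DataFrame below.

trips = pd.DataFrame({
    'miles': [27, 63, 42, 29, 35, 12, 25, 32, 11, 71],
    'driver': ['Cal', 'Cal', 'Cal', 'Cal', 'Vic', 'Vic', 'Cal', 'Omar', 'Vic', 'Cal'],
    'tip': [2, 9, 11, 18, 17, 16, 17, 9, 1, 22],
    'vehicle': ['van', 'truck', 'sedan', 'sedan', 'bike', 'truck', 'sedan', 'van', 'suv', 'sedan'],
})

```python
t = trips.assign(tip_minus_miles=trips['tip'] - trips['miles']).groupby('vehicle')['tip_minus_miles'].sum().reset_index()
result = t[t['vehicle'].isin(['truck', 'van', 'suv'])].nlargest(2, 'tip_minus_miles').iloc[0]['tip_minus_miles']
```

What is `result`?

add column tip_minus_miles = trips['tip'] - trips['miles']:
   miles driver  tip vehicle  tip_minus_miles
0     27    Cal    2     van              -25
1     63    Cal    9   truck              -54
2     42    Cal   11   sedan              -31
3     29    Cal   18   sedan              -11
4     35    Vic   17    bike              -18
5     12    Vic   16   truck                4
6     25    Cal   17   sedan               -8
7     32   Omar    9     van              -23
8     11    Vic    1     suv              -10
9     71    Cal   22   sedan              -49
group by vehicle, sum of tip_minus_miles:
vehicle
bike    -18
sedan   -99
suv     -10
truck   -50
van     -48
Name: tip_minus_miles, dtype: int64
reset_index():
  vehicle  tip_minus_miles
0    bike              -18
1   sedan              -99
2     suv              -10
3   truck              -50
4     van              -48
filter rows where vehicle in ['truck', 'van', 'suv']:
  vehicle  tip_minus_miles
2     suv              -10
3   truck              -50
4     van              -48
take 2 rows with largest tip_minus_miles:
  vehicle  tip_minus_miles
2     suv              -10
4     van              -48

-10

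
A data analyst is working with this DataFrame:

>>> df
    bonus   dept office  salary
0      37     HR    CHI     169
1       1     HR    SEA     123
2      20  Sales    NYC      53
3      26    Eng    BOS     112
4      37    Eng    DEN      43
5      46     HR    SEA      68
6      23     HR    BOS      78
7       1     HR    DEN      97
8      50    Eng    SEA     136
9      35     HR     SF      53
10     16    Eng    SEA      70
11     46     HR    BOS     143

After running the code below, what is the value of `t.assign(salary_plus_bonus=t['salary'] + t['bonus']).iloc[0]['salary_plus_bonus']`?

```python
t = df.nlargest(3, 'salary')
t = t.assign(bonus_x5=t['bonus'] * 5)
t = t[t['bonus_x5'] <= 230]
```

206

take 3 rows with largest salary:
    bonus dept office  salary
0      37   HR    CHI     169
11     46   HR    BOS     143
8      50  Eng    SEA     136
add column bonus_x5 = t['bonus'] * 5:
    bonus dept office  salary  bonus_x5
0      37   HR    CHI     169       185
11     46   HR    BOS     143       230
8      50  Eng    SEA     136       250
filter rows where bonus_x5 <= 230:
    bonus dept office  salary  bonus_x5
0      37   HR    CHI     169       185
11     46   HR    BOS     143       230
add column salary_plus_bonus = t['salary'] + t['bonus']:
    bonus dept office  salary  bonus_x5  salary_plus_bonus
0      37   HR    CHI     169       185                206
11     46   HR    BOS     143       230                189
The value at position 0, column 'salary_plus_bonus' is 206.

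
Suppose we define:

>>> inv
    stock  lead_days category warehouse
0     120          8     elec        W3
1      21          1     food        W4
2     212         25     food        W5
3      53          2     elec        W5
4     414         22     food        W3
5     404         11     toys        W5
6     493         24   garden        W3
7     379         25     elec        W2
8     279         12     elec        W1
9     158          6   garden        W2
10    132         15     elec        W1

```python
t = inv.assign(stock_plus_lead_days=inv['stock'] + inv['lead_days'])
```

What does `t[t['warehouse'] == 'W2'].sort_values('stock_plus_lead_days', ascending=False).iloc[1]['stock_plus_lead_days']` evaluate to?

164

add column stock_plus_lead_days = inv['stock'] + inv['lead_days']:
    stock  lead_days category warehouse  stock_plus_lead_days
0     120          8     elec        W3                   128
1      21          1     food        W4                    22
2     212         25     food        W5                   237
3      53          2     elec        W5                    55
4     414         22     food        W3                   436
5     404         11     toys        W5                   415
6     493         24   garden        W3                   517
7     379         25     elec        W2                   404
8     279         12     elec        W1                   291
9     158          6   garden        W2                   164
10    132         15     elec        W1                   147
filter rows where warehouse == 'W2':
   stock  lead_days category warehouse  stock_plus_lead_days
7    379         25     elec        W2                   404
9    158          6   garden        W2                   164
sort by stock_plus_lead_days descending:
   stock  lead_days category warehouse  stock_plus_lead_days
7    379         25     elec        W2                   404
9    158          6   garden        W2                   164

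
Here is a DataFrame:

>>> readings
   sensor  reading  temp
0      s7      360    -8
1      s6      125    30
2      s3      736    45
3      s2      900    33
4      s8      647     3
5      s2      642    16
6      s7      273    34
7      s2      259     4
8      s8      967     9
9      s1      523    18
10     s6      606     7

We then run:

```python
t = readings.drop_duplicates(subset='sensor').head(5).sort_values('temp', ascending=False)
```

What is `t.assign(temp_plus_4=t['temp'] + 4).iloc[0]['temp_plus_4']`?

drop duplicate sensor (keep=first):
  sensor  reading  temp
0     s7      360    -8
1     s6      125    30
2     s3      736    45
3     s2      900    33
4     s8      647     3
9     s1      523    18
take first 5 rows:
  sensor  reading  temp
0     s7      360    -8
1     s6      125    30
2     s3      736    45
3     s2      900    33
4     s8      647     3
sort by temp descending:
  sensor  reading  temp
2     s3      736    45
3     s2      900    33
1     s6      125    30
4     s8      647     3
0     s7      360    -8
add column temp_plus_4 = t['temp'] + 4:
  sensor  reading  temp  temp_plus_4
2     s3      736    45           49
3     s2      900    33           37
1     s6      125    30           34
4     s8      647     3            7
0     s7      360    -8           -4
Reading off the value at position 0, column 'temp_plus_4', we get 49.

49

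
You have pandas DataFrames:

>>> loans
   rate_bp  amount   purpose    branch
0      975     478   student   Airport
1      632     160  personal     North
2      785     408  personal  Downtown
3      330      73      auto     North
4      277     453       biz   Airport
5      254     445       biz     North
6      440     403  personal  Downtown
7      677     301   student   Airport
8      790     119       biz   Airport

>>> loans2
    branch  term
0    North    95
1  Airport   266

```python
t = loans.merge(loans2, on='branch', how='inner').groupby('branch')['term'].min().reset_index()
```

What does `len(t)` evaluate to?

merge on 'branch' (how='inner') → 7 rows:
   rate_bp  amount   purpose   branch  term
0      975     478   student  Airport   266
1      632     160  personal    North    95
2      330      73      auto    North    95
3      277     453       biz  Airport   266
4      254     445       biz    North    95
5      677     301   student  Airport   266
6      790     119       biz  Airport   266
group by branch, min of term:
branch
Airport    266
North       95
Name: term, dtype: int64
reset_index():
    branch  term
0  Airport   266
1    North    95
Finally, number of rows = 2.

2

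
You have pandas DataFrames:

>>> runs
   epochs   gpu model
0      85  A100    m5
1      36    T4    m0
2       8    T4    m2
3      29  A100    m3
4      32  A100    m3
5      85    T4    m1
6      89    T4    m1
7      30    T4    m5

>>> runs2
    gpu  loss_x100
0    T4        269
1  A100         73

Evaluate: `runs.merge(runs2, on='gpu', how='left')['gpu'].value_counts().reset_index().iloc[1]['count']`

merge on 'gpu' (how='left') → 8 rows:
   epochs   gpu model  loss_x100
0      85  A100    m5         73
1      36    T4    m0        269
2       8    T4    m2        269
3      29  A100    m3         73
4      32  A100    m3         73
5      85    T4    m1        269
6      89    T4    m1        269
7      30    T4    m5        269
value_counts of gpu:
gpu
T4      5
A100    3
Name: count, dtype: int64
reset_index():
    gpu  count
0    T4      5
1  A100      3
So iloc[1]['count'] = 3.

3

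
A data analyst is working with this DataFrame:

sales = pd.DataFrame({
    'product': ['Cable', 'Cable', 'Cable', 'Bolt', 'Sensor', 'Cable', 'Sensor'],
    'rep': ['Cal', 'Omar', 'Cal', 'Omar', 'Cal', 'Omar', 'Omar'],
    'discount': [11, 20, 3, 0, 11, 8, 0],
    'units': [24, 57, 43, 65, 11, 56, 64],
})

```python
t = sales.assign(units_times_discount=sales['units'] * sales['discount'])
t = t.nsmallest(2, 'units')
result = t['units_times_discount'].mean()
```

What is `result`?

add column units_times_discount = sales['units'] * sales['discount']:
  product   rep  discount  units  units_times_discount
0   Cable   Cal        11     24                   264
1   Cable  Omar        20     57                  1140
2   Cable   Cal         3     43                   129
3    Bolt  Omar         0     65                     0
4  Sensor   Cal        11     11                   121
5   Cable  Omar         8     56                   448
6  Sensor  Omar         0     64                     0
take 2 rows with smallest units:
  product  rep  discount  units  units_times_discount
4  Sensor  Cal        11     11                   121
0   Cable  Cal        11     24                   264
Hence 192.5.

192.5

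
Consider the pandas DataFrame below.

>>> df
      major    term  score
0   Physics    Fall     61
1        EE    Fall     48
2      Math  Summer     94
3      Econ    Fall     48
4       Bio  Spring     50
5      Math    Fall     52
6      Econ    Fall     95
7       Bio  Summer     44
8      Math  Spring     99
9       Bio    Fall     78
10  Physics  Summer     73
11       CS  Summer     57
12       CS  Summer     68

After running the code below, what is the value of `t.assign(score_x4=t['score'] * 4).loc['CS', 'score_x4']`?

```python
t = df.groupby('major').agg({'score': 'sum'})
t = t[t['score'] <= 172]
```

500

group by major, sum of score:
         score
major         
Bio        172
CS         125
EE          48
Econ       143
Math       245
Physics    134
filter rows where score <= 172:
         score
major         
Bio        172
CS         125
EE          48
Econ       143
Physics    134
add column score_x4 = t['score'] * 4:
         score  score_x4
major                   
Bio        172       688
CS         125       500
EE          48       192
Econ       143       572
Physics    134       536
So loc['CS', 'score_x4'] = 500.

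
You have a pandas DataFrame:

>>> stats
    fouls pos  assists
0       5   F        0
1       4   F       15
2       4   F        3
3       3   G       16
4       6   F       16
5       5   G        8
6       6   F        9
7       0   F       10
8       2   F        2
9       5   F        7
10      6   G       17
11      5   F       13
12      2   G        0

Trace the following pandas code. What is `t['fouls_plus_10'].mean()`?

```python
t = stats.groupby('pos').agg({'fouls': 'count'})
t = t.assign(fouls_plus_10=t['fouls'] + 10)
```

group by pos, count of fouls:
     fouls
pos       
F        9
G        4
add column fouls_plus_10 = t['fouls'] + 10:
     fouls  fouls_plus_10
pos                      
F        9             19
G        4             14
Hence 16.5.

16.5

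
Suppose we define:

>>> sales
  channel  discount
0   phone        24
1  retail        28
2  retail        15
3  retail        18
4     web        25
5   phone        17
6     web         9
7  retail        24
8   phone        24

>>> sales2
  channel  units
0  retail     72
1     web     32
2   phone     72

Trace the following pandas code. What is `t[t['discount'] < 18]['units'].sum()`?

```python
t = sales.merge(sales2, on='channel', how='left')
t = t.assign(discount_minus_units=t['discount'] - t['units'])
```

merge on 'channel' (how='left') → 9 rows:
  channel  discount  units
0   phone        24     72
1  retail        28     72
2  retail        15     72
3  retail        18     72
4     web        25     32
5   phone        17     72
6     web         9     32
7  retail        24     72
8   phone        24     72
add column discount_minus_units = t['discount'] - t['units']:
  channel  discount  units  discount_minus_units
0   phone        24     72                   -48
1  retail        28     72                   -44
2  retail        15     72                   -57
3  retail        18     72                   -54
4     web        25     32                    -7
5   phone        17     72                   -55
6     web         9     32                   -23
7  retail        24     72                   -48
8   phone        24     72                   -48
filter rows where discount < 18:
  channel  discount  units  discount_minus_units
2  retail        15     72                   -57
5   phone        17     72                   -55
6     web         9     32                   -23
Reading off the sum of column 'units', we get 176.

176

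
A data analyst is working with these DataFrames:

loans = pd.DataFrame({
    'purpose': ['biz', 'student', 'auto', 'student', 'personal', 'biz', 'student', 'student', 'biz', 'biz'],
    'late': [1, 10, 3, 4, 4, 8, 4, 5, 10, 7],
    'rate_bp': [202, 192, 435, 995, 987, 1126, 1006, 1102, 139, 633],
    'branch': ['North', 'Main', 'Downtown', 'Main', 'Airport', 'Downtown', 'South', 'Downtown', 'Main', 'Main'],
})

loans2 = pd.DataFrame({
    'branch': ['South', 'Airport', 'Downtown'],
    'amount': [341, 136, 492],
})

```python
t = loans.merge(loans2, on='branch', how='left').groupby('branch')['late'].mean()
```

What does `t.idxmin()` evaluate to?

North

merge on 'branch' (how='left') → 10 rows:
    purpose  late  rate_bp    branch  amount
0       biz     1      202     North     NaN
1   student    10      192      Main     NaN
2      auto     3      435  Downtown   492.0
3   student     4      995      Main     NaN
4  personal     4      987   Airport   136.0
5       biz     8     1126  Downtown   492.0
6   student     4     1006     South   341.0
7   student     5     1102  Downtown   492.0
8       biz    10      139      Main     NaN
9       biz     7      633      Main     NaN
group by branch, mean of late:
branch
Airport     4.000000
Downtown    5.333333
Main        7.750000
North       1.000000
South       4.000000
Name: late, dtype: float64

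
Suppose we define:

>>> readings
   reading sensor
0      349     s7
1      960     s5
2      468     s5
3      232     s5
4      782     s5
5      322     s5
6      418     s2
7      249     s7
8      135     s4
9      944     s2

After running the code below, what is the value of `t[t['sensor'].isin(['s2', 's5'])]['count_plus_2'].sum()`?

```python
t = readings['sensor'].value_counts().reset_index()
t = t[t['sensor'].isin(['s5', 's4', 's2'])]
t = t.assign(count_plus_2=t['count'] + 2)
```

value_counts of sensor:
sensor
s5    5
s7    2
s2    2
s4    1
Name: count, dtype: int64
reset_index():
  sensor  count
0     s5      5
1     s7      2
2     s2      2
3     s4      1
filter rows where sensor in ['s5', 's4', 's2']:
  sensor  count
0     s5      5
2     s2      2
3     s4      1
add column count_plus_2 = t['count'] + 2:
  sensor  count  count_plus_2
0     s5      5             7
2     s2      2             4
3     s4      1             3
filter rows where sensor in ['s2', 's5']:
  sensor  count  count_plus_2
0     s5      5             7
2     s2      2             4

11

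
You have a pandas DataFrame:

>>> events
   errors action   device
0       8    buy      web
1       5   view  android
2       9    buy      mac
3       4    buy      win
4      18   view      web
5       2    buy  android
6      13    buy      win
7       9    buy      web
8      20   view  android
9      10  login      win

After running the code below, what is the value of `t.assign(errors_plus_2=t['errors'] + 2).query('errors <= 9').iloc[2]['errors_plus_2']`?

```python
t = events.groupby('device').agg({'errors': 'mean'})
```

11.0

group by device, mean of errors:
            errors
device            
android   9.000000
mac       9.000000
web      11.666667
win       9.000000
add column errors_plus_2 = t['errors'] + 2:
            errors  errors_plus_2
device                           
android   9.000000      11.000000
mac       9.000000      11.000000
web      11.666667      13.666667
win       9.000000      11.000000
filter rows where errors <= 9:
         errors  errors_plus_2
device                        
android     9.0           11.0
mac         9.0           11.0
win         9.0           11.0
Hence 11.0.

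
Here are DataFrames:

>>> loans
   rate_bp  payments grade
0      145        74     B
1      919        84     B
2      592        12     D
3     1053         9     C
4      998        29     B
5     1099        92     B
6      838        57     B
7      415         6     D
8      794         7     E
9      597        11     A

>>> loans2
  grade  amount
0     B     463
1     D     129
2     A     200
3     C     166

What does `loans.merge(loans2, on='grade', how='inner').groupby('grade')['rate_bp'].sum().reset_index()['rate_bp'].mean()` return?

1664.0

merge on 'grade' (how='inner') → 9 rows:
   rate_bp  payments grade  amount
0      145        74     B     463
1      919        84     B     463
2      592        12     D     129
3     1053         9     C     166
4      998        29     B     463
5     1099        92     B     463
6      838        57     B     463
7      415         6     D     129
8      597        11     A     200
group by grade, sum of rate_bp:
grade
A     597
B    3999
C    1053
D    1007
Name: rate_bp, dtype: int64
reset_index():
  grade  rate_bp
0     A      597
1     B     3999
2     C     1053
3     D     1007
Hence 1664.0.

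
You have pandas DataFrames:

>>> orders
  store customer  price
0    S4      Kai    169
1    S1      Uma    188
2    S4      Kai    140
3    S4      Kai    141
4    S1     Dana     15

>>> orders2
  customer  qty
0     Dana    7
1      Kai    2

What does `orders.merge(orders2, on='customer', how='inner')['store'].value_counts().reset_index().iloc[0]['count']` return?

merge on 'customer' (how='inner') → 4 rows:
  store customer  price  qty
0    S4      Kai    169    2
1    S4      Kai    140    2
2    S4      Kai    141    2
3    S1     Dana     15    7
value_counts of store:
store
S4    3
S1    1
Name: count, dtype: int64
reset_index():
  store  count
0    S4      3
1    S1      1
value at position 0, column 'count' → 3

3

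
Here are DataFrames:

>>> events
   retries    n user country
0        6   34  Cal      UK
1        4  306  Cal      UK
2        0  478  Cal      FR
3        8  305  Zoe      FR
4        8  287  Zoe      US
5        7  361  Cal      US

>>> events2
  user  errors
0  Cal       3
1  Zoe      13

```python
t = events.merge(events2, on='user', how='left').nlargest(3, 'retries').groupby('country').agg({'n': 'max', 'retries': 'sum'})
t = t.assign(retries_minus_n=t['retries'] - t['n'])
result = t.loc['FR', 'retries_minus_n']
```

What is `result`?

-297

merge on 'user' (how='left') → 6 rows:
   retries    n user country  errors
0        6   34  Cal      UK       3
1        4  306  Cal      UK       3
2        0  478  Cal      FR       3
3        8  305  Zoe      FR      13
4        8  287  Zoe      US      13
5        7  361  Cal      US       3
take 3 rows with largest retries:
   retries    n user country  errors
3        8  305  Zoe      FR      13
4        8  287  Zoe      US      13
5        7  361  Cal      US       3
group by country: max(n), sum(retries):
           n  retries
country              
FR       305        8
US       361       15
add column retries_minus_n = t['retries'] - t['n']:
           n  retries  retries_minus_n
country                               
FR       305        8             -297
US       361       15             -346
Finally, value at row 'FR', column 'retries_minus_n' = -297.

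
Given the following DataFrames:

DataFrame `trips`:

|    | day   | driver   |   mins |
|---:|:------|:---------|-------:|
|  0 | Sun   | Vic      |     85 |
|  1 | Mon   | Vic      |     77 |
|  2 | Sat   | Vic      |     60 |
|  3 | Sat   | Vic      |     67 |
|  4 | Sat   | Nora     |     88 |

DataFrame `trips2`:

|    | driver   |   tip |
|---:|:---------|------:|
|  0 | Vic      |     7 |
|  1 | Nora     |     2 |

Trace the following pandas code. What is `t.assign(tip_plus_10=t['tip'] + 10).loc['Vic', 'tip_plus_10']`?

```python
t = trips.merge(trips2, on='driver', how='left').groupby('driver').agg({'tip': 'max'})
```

17

merge on 'driver' (how='left') → 5 rows:
   day driver  mins  tip
0  Sun    Vic    85    7
1  Mon    Vic    77    7
2  Sat    Vic    60    7
3  Sat    Vic    67    7
4  Sat   Nora    88    2
group by driver, max of tip:
        tip
driver     
Nora      2
Vic       7
add column tip_plus_10 = t['tip'] + 10:
        tip  tip_plus_10
driver                  
Nora      2           12
Vic       7           17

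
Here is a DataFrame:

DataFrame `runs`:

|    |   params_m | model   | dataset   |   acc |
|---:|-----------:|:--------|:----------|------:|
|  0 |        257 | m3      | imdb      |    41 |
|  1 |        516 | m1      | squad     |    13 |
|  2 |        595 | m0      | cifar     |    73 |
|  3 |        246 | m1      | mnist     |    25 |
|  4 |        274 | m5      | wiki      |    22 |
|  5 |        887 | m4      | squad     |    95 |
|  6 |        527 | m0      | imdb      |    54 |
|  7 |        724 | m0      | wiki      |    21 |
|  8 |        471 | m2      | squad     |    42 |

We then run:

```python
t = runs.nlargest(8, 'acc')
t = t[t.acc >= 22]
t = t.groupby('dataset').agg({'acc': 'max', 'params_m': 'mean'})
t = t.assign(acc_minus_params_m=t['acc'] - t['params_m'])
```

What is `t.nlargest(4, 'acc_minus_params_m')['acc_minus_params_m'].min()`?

take 8 rows with largest acc:
   params_m model dataset  acc
5       887    m4   squad   95
2       595    m0   cifar   73
6       527    m0    imdb   54
8       471    m2   squad   42
0       257    m3    imdb   41
3       246    m1   mnist   25
4       274    m5    wiki   22
7       724    m0    wiki   21
filter rows where acc >= 22:
   params_m model dataset  acc
5       887    m4   squad   95
2       595    m0   cifar   73
6       527    m0    imdb   54
8       471    m2   squad   42
0       257    m3    imdb   41
3       246    m1   mnist   25
4       274    m5    wiki   22
group by dataset: max(acc), mean(params_m):
         acc  params_m
dataset               
cifar     73     595.0
imdb      54     392.0
mnist     25     246.0
squad     95     679.0
wiki      22     274.0
add column acc_minus_params_m = t['acc'] - t['params_m']:
         acc  params_m  acc_minus_params_m
dataset                                   
cifar     73     595.0              -522.0
imdb      54     392.0              -338.0
mnist     25     246.0              -221.0
squad     95     679.0              -584.0
wiki      22     274.0              -252.0
take 4 rows with largest acc_minus_params_m:
         acc  params_m  acc_minus_params_m
dataset                                   
mnist     25     246.0              -221.0
wiki      22     274.0              -252.0
imdb      54     392.0              -338.0
cifar     73     595.0              -522.0
The min of column 'acc_minus_params_m' is -522.0.

-522.0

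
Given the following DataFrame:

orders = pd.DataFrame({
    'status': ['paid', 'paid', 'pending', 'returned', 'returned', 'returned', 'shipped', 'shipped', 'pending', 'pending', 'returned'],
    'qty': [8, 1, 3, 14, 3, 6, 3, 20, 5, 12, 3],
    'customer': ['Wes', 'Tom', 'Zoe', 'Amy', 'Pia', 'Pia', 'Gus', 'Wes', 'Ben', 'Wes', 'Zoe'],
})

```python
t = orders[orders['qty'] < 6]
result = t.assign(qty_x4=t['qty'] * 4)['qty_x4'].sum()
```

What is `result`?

filter rows where qty < 6:
      status  qty customer
1       paid    1      Tom
2    pending    3      Zoe
4   returned    3      Pia
6    shipped    3      Gus
8    pending    5      Ben
10  returned    3      Zoe
add column qty_x4 = t['qty'] * 4:
      status  qty customer  qty_x4
1       paid    1      Tom       4
2    pending    3      Zoe      12
4   returned    3      Pia      12
6    shipped    3      Gus      12
8    pending    5      Ben      20
10  returned    3      Zoe      12

72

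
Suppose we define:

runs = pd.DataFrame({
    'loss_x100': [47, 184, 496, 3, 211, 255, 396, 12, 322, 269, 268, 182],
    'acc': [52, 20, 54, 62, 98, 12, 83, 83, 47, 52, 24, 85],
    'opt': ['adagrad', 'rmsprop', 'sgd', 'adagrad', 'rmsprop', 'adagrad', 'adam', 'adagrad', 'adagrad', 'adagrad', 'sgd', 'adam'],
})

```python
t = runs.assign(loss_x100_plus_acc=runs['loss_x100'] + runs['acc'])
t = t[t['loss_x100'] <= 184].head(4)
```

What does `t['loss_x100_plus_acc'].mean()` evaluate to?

115.75

add column loss_x100_plus_acc = runs['loss_x100'] + runs['acc']:
    loss_x100  acc      opt  loss_x100_plus_acc
0          47   52  adagrad                  99
1         184   20  rmsprop                 204
2         496   54      sgd                 550
3           3   62  adagrad                  65
4         211   98  rmsprop                 309
5         255   12  adagrad                 267
6         396   83     adam                 479
7          12   83  adagrad                  95
8         322   47  adagrad                 369
9         269   52  adagrad                 321
10        268   24      sgd                 292
11        182   85     adam                 267
filter rows where loss_x100 <= 184:
    loss_x100  acc      opt  loss_x100_plus_acc
0          47   52  adagrad                  99
1         184   20  rmsprop                 204
3           3   62  adagrad                  65
7          12   83  adagrad                  95
11        182   85     adam                 267
take first 4 rows:
   loss_x100  acc      opt  loss_x100_plus_acc
0         47   52  adagrad                  99
1        184   20  rmsprop                 204
3          3   62  adagrad                  65
7         12   83  adagrad                  95
The mean of column 'loss_x100_plus_acc' is 115.75.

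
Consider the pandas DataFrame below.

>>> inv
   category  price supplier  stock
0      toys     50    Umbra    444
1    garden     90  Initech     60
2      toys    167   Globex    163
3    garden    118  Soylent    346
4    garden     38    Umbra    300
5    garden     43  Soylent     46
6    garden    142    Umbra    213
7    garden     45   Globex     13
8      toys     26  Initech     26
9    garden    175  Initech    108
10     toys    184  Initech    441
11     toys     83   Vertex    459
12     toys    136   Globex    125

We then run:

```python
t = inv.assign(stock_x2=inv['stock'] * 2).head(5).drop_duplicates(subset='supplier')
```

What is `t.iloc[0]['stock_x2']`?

add column stock_x2 = inv['stock'] * 2:
   category  price supplier  stock  stock_x2
0      toys     50    Umbra    444       888
1    garden     90  Initech     60       120
2      toys    167   Globex    163       326
3    garden    118  Soylent    346       692
4    garden     38    Umbra    300       600
5    garden     43  Soylent     46        92
6    garden    142    Umbra    213       426
7    garden     45   Globex     13        26
8      toys     26  Initech     26        52
9    garden    175  Initech    108       216
10     toys    184  Initech    441       882
11     toys     83   Vertex    459       918
12     toys    136   Globex    125       250
take first 5 rows:
  category  price supplier  stock  stock_x2
0     toys     50    Umbra    444       888
1   garden     90  Initech     60       120
2     toys    167   Globex    163       326
3   garden    118  Soylent    346       692
4   garden     38    Umbra    300       600
drop duplicate supplier (keep=first):
  category  price supplier  stock  stock_x2
0     toys     50    Umbra    444       888
1   garden     90  Initech     60       120
2     toys    167   Globex    163       326
3   garden    118  Soylent    346       692
So iloc[0]['stock_x2'] = 888.

888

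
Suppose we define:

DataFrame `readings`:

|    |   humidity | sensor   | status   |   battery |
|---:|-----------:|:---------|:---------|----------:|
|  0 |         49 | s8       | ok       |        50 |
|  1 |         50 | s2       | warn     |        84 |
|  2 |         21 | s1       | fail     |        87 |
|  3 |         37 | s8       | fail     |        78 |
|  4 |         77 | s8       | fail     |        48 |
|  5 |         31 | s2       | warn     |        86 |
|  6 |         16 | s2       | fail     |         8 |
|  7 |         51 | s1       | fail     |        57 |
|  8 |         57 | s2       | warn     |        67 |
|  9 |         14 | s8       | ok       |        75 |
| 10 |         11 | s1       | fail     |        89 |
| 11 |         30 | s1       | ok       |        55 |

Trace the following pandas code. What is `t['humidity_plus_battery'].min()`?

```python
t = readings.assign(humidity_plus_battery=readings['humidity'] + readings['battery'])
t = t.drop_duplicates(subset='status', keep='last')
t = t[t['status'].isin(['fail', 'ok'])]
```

add column humidity_plus_battery = readings['humidity'] + readings['battery']:
    humidity sensor status  battery  humidity_plus_battery
0         49     s8     ok       50                     99
1         50     s2   warn       84                    134
2         21     s1   fail       87                    108
3         37     s8   fail       78                    115
4         77     s8   fail       48                    125
5         31     s2   warn       86                    117
6         16     s2   fail        8                     24
7         51     s1   fail       57                    108
8         57     s2   warn       67                    124
9         14     s8     ok       75                     89
10        11     s1   fail       89                    100
11        30     s1     ok       55                     85
drop duplicate status (keep=last):
    humidity sensor status  battery  humidity_plus_battery
8         57     s2   warn       67                    124
10        11     s1   fail       89                    100
11        30     s1     ok       55                     85
filter rows where status in ['fail', 'ok']:
    humidity sensor status  battery  humidity_plus_battery
10        11     s1   fail       89                    100
11        30     s1     ok       55                     85
Then the min of column 'humidity_plus_battery': 85

85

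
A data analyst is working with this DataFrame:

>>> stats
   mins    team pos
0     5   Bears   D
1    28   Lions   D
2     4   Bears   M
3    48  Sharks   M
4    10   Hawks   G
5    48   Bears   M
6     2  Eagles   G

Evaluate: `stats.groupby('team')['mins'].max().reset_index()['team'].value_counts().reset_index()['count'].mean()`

group by team, max of mins:
team
Bears     48
Eagles     2
Hawks     10
Lions     28
Sharks    48
Name: mins, dtype: int64
reset_index():
     team  mins
0   Bears    48
1  Eagles     2
2   Hawks    10
3   Lions    28
4  Sharks    48
value_counts of team:
team
Bears     1
Eagles    1
Hawks     1
Lions     1
Sharks    1
Name: count, dtype: int64
reset_index():
     team  count
0   Bears      1
1  Eagles      1
2   Hawks      1
3   Lions      1
4  Sharks      1

1.0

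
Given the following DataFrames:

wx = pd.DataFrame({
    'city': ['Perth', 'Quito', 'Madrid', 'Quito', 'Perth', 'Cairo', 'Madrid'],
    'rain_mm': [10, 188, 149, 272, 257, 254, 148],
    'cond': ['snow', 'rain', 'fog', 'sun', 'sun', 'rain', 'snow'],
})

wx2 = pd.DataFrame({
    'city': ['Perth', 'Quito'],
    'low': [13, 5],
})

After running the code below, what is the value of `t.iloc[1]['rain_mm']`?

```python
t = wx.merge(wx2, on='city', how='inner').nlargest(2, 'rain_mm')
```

257

merge on 'city' (how='inner') → 4 rows:
    city  rain_mm  cond  low
0  Perth       10  snow   13
1  Quito      188  rain    5
2  Quito      272   sun    5
3  Perth      257   sun   13
take 2 rows with largest rain_mm:
    city  rain_mm cond  low
2  Quito      272  sun    5
3  Perth      257  sun   13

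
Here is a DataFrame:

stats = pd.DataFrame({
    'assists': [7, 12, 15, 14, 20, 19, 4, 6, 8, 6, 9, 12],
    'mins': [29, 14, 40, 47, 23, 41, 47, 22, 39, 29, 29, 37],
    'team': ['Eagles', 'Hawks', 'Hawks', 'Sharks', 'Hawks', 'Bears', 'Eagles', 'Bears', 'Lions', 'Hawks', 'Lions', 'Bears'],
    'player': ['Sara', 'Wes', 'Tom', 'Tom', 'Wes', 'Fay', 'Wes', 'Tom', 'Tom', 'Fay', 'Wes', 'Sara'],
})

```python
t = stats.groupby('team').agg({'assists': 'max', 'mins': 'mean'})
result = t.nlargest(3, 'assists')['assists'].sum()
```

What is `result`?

53

group by team: max(assists), mean(mins):
        assists       mins
team                      
Bears        19  33.333333
Eagles        7  38.000000
Hawks        20  26.500000
Lions         9  34.000000
Sharks       14  47.000000
take 3 rows with largest assists:
        assists       mins
team                      
Hawks        20  26.500000
Bears        19  33.333333
Sharks       14  47.000000
Finally, sum of column 'assists' = 53.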